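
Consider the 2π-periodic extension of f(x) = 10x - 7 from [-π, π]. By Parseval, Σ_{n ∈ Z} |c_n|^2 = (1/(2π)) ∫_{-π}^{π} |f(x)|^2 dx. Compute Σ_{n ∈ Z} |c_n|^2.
Σ |c_n|^2 = 100π^2/3 + 49

Expand and integrate term by term over [-π, π]:
  ∫ (10x)^2 dx = 100·(2π^3/3); ∫ 2·10·(-7)·x dx = 0 (odd integrand); ∫ (-7)^2 dx = 49·2π.
So (1/(2π)) ∫_{-π}^{π} (10x - 7)^2 dx = 100π^2/3 + 49 = 100π^2/3 + 49.
Parseval ⇒ Σ |c_n|^2 = 100π^2/3 + 49.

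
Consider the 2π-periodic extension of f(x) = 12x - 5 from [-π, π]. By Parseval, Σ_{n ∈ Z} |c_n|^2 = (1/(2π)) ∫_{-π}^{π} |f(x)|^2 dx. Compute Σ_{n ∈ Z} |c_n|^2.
Σ |c_n|^2 = 48π^2 + 25

Expand and integrate term by term over [-π, π]:
  ∫ (12x)^2 dx = 144·(2π^3/3); ∫ 2·12·(-5)·x dx = 0 (odd integrand); ∫ (-5)^2 dx = 25·2π.
So (1/(2π)) ∫_{-π}^{π} (12x - 5)^2 dx = 144π^2/3 + 25 = 48π^2 + 25.
Parseval ⇒ Σ |c_n|^2 = 48π^2 + 25.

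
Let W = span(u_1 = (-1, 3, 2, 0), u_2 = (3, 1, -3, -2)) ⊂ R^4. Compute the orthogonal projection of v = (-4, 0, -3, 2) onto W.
proj_W(v) = (-11/13, -17/13, 7/13, 10/13)

Set up U = [u_1 | ... | u_2] ∈ R^(4×2). The projector onto W = col(U) is P = U (U^T U)^(-1) U^T.
Compute U^T U =
  [14, -6]
  [-6, 23],
and U^T v = (-2, -7).
Solve U^T U · c = U^T v for the coefficients: c = (-4/13, -5/13). The projection is proj_W(v) = U c.
Check: (v - proj_W(v)) · u_1 = 0  (should be 0).
Check: (v - proj_W(v)) · u_2 = 0  (should be 0).
Result: proj_W(v) = (-11/13, -17/13, 7/13, 10/13).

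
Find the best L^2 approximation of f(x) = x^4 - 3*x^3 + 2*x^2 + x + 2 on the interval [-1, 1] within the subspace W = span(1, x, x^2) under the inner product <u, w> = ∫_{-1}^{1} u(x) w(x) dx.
g(x) = 20*x^2/7 - 4*x/5 + 67/35

The best approximation g ∈ W is the orthogonal projection of f onto W. Writing g = a_0 + a_1 x + a_2 x^2, the coefficients solve the normal equations G · a = b where
  G_{ij} = <φ_i, φ_j> and b_i = <f, φ_i>, with φ_0 = 1, φ_1 = x, φ_2 = x^2.
G =
  [2, 0, 2/3]
  [0, 2/3, 0]
  [2/3, 0, 2/5],
b = (86/15, -8/15, 254/105).
Solving gives a_0 = 67/35, a_1 = -4/5, a_2 = 20/7, so
  g(x) = 20*x^2/7 - 4*x/5 + 67/35.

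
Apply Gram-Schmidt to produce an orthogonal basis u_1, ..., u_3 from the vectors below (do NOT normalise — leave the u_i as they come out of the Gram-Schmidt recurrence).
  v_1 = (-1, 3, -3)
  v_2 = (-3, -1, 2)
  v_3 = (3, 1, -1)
Orthogonal basis:
  u_1 = (-1, 3, -3)
  u_2 = (-63/19, -1/19, 20/19)
  u_3 = (3/23, 11/23, 10/23)

Apply the Gram-Schmidt recurrence
  u_1 = v_1
  u_i = v_i − Σ_{j<i} ((v_i · u_j) / (u_j · u_j)) · u_j.

Step by step this gives:
  u_1 = (-1, 3, -3)
  u_2 = (-63/19, -1/19, 20/19)
  u_3 = (3/23, 11/23, 10/23)

Orthogonality check:
  u_2 · u_1 = 0 (should be 0)
  u_3 · u_1 = 0 (should be 0)
  u_3 · u_2 = 0 (should be 0)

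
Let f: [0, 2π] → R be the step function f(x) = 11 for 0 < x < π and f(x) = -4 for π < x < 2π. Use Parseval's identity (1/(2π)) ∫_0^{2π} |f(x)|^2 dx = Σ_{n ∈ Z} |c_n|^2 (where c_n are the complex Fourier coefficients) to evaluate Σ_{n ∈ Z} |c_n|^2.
Σ |c_n|^2 = 137/2

Parseval equates the L^2 energy of f (normalised by 1/(2π)) with the ℓ^2 sum of its Fourier coefficients: (1/(2π)) ∫_0^{2π} |f|^2 = Σ |c_n|^2.
Compute the left side: (1/(2π)) [∫_0^π 11^2 dx + ∫_π^{2π} (-4)^2 dx] = (1/(2π)) · (121π + 16π) = (121 + 16)/2 = 137/2.
So Σ_{n ∈ Z} |c_n|^2 = 137/2.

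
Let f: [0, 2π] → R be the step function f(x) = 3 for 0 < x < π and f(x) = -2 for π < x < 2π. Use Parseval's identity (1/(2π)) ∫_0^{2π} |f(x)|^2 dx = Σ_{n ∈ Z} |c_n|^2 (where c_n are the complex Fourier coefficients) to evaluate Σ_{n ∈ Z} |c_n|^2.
Σ |c_n|^2 = 13/2

Parseval equates the L^2 energy of f (normalised by 1/(2π)) with the ℓ^2 sum of its Fourier coefficients: (1/(2π)) ∫_0^{2π} |f|^2 = Σ |c_n|^2.
Compute the left side: (1/(2π)) [∫_0^π 3^2 dx + ∫_π^{2π} (-2)^2 dx] = (1/(2π)) · (9π + 4π) = (9 + 4)/2 = 13/2.
So Σ_{n ∈ Z} |c_n|^2 = 13/2.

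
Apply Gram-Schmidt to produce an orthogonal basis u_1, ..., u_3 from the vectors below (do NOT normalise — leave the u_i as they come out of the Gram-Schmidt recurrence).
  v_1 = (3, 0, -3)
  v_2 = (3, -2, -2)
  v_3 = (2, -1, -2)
Orthogonal basis:
  u_1 = (3, 0, -3)
  u_2 = (1/2, -2, 1/2)
  u_3 = (-2/9, -1/9, -2/9)

Apply the Gram-Schmidt recurrence
  u_1 = v_1
  u_i = v_i − Σ_{j<i} ((v_i · u_j) / (u_j · u_j)) · u_j.

Step by step this gives:
  u_1 = (3, 0, -3)
  u_2 = (1/2, -2, 1/2)
  u_3 = (-2/9, -1/9, -2/9)

Orthogonality check:
  u_2 · u_1 = 0 (should be 0)
  u_3 · u_1 = 0 (should be 0)
  u_3 · u_2 = 0 (should be 0)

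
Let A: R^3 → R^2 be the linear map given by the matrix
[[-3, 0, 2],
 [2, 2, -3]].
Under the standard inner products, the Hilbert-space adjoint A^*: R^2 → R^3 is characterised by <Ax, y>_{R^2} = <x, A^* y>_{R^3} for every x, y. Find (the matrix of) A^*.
A^* = A^T =
[[-3, 2],
 [0, 2],
 [2, -3]]

For real matrices with standard dot products, the defining identity <Ax, y> = <x, A^* y> gives (Ax)^T y = x^T (A^*) y, i.e. x^T A^T y = x^T (A^*) y. Since this holds for all x, y, we must have A^* = A^T. Therefore
A^* =
[[-3, 2],
 [0, 2],
 [2, -3]].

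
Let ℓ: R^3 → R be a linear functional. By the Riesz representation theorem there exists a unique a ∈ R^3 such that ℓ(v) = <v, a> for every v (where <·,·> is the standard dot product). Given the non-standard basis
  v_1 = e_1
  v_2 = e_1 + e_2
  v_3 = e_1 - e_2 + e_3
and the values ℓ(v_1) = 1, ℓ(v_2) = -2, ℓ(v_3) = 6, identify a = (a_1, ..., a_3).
a = (1, -3, 2)

Write a = (a_1, ..., a_3) in the standard basis. For each basis vector v_i, ℓ(v_i) = <v_i, a> is a linear equation in the a_j's. Collect the n equations into a matrix system V a = ℓ, where row i of V is v_i (expressed in the standard basis). Since V is invertible (lower-triangular with 1s on the diagonal, up to permutation), solve by back-substitution:
  V =
[[1, 0, 0],
 [1, 1, 0],
 [1, -1, 1]]
  V a = (1, -2, 6)
Solving gives a = (1, -3, 2).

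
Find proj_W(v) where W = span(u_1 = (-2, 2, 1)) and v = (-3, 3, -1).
proj_W(v) = (-22/9, 22/9, 11/9)

Set up U = [u_1 | ... | u_1] ∈ R^(3×1). The projector onto W = col(U) is P = U (U^T U)^(-1) U^T.
Compute U^T U =
  [9],
and U^T v = (11).
Solve U^T U · c = U^T v for the coefficients: c = (11/9). The projection is proj_W(v) = U c.
Check: (v - proj_W(v)) · u_1 = 0  (should be 0).
Result: proj_W(v) = (-22/9, 22/9, 11/9).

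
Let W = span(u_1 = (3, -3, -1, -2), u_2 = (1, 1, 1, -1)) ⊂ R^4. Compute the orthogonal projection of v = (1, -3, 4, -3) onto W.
proj_W(v) = (254/91, -4/7, 50/91, -29/13)

Set up U = [u_1 | ... | u_2] ∈ R^(4×2). The projector onto W = col(U) is P = U (U^T U)^(-1) U^T.
Compute U^T U =
  [23, 1]
  [1, 4],
and U^T v = (14, 5).
Solve U^T U · c = U^T v for the coefficients: c = (51/91, 101/91). The projection is proj_W(v) = U c.
Check: (v - proj_W(v)) · u_1 = 0  (should be 0).
Check: (v - proj_W(v)) · u_2 = 0  (should be 0).
Result: proj_W(v) = (254/91, -4/7, 50/91, -29/13).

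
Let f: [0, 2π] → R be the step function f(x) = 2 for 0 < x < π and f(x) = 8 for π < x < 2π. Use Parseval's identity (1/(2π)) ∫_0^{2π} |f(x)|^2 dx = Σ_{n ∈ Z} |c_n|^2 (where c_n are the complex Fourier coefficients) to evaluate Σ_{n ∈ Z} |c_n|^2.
Σ |c_n|^2 = 34

Parseval equates the L^2 energy of f (normalised by 1/(2π)) with the ℓ^2 sum of its Fourier coefficients: (1/(2π)) ∫_0^{2π} |f|^2 = Σ |c_n|^2.
Compute the left side: (1/(2π)) [∫_0^π 2^2 dx + ∫_π^{2π} 8^2 dx] = (1/(2π)) · (4π + 64π) = (4 + 64)/2 = 34.
So Σ_{n ∈ Z} |c_n|^2 = 34.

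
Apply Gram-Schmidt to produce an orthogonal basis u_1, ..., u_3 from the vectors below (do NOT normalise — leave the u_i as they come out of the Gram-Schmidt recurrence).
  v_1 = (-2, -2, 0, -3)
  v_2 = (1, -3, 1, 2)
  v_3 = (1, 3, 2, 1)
Orthogonal basis:
  u_1 = (-2, -2, 0, -3)
  u_2 = (13/17, -55/17, 1, 28/17)
  u_3 = (-5/251, 137/251, 592/251, -88/251)

Apply the Gram-Schmidt recurrence
  u_1 = v_1
  u_i = v_i − Σ_{j<i} ((v_i · u_j) / (u_j · u_j)) · u_j.

Step by step this gives:
  u_1 = (-2, -2, 0, -3)
  u_2 = (13/17, -55/17, 1, 28/17)
  u_3 = (-5/251, 137/251, 592/251, -88/251)

Orthogonality check:
  u_2 · u_1 = 0 (should be 0)
  u_3 · u_1 = 0 (should be 0)
  u_3 · u_2 = 0 (should be 0)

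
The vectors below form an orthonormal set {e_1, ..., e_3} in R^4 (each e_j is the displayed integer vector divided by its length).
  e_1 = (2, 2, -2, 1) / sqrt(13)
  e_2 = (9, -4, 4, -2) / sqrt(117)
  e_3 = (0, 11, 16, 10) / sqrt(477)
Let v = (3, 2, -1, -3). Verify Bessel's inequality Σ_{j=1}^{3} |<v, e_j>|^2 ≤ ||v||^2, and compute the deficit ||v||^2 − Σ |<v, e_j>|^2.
Σ |<v, e_j>|^2 = 594/53; ||v||^2 = 23; deficit = 625/53

Write each e_j = u_j / sqrt(<u_j, u_j>) where u_j is the displayed integer vector. Then <v, e_j> = <v, u_j> / sqrt(<u_j, u_j>), so |<v, e_j>|^2 = <v, u_j>^2 / <u_j, u_j>.
Coefficients: <v, e_1> = 9/sqrt(13), <v, e_2> = 21/sqrt(117), <v, e_3> = -24/sqrt(477).
Square and sum: Σ |<v, e_j>|^2 = 594/53.
Compute ||v||^2 = v·v = 23.
Deficit = 23 − 594/53 = 625/53 ≥ 0, confirming Bessel's inequality. (The deficit equals ||v − Σ <v,e_j> e_j||^2, the squared distance from v to span{e_j}.)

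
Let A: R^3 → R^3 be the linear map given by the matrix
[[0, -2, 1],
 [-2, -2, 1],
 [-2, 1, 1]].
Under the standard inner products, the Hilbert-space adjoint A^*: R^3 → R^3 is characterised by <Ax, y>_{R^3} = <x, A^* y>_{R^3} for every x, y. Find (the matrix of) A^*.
A^* = A^T =
[[0, -2, -2],
 [-2, -2, 1],
 [1, 1, 1]]

For real matrices with standard dot products, the defining identity <Ax, y> = <x, A^* y> gives (Ax)^T y = x^T (A^*) y, i.e. x^T A^T y = x^T (A^*) y. Since this holds for all x, y, we must have A^* = A^T. Therefore
A^* =
[[0, -2, -2],
 [-2, -2, 1],
 [1, 1, 1]].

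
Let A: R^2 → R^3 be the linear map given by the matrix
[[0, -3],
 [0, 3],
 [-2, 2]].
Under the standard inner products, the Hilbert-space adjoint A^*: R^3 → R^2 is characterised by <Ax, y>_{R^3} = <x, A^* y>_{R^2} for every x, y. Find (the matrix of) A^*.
A^* = A^T =
[[0, 0, -2],
 [-3, 3, 2]]

For real matrices with standard dot products, the defining identity <Ax, y> = <x, A^* y> gives (Ax)^T y = x^T (A^*) y, i.e. x^T A^T y = x^T (A^*) y. Since this holds for all x, y, we must have A^* = A^T. Therefore
A^* =
[[0, 0, -2],
 [-3, 3, 2]].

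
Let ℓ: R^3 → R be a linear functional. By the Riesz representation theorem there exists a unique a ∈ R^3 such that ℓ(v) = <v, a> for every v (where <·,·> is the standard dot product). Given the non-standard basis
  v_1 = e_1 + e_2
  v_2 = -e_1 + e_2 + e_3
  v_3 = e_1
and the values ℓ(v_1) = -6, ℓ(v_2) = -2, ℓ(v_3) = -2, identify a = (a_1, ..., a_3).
a = (-2, -4, 0)

Write a = (a_1, ..., a_3) in the standard basis. For each basis vector v_i, ℓ(v_i) = <v_i, a> is a linear equation in the a_j's. Collect the n equations into a matrix system V a = ℓ, where row i of V is v_i (expressed in the standard basis). Since V is invertible (lower-triangular with 1s on the diagonal, up to permutation), solve by back-substitution:
  V =
[[1, 1, 0],
 [-1, 1, 1],
 [1, 0, 0]]
  V a = (-6, -2, -2)
Solving gives a = (-2, -4, 0).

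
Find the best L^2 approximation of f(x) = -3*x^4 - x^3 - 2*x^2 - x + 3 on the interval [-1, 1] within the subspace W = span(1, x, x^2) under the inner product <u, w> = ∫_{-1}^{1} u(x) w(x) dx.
g(x) = -32*x^2/7 - 8*x/5 + 114/35

The best approximation g ∈ W is the orthogonal projection of f onto W. Writing g = a_0 + a_1 x + a_2 x^2, the coefficients solve the normal equations G · a = b where
  G_{ij} = <φ_i, φ_j> and b_i = <f, φ_i>, with φ_0 = 1, φ_1 = x, φ_2 = x^2.
G =
  [2, 0, 2/3]
  [0, 2/3, 0]
  [2/3, 0, 2/5],
b = (52/15, -16/15, 12/35).
Solving gives a_0 = 114/35, a_1 = -8/5, a_2 = -32/7, so
  g(x) = -32*x^2/7 - 8*x/5 + 114/35.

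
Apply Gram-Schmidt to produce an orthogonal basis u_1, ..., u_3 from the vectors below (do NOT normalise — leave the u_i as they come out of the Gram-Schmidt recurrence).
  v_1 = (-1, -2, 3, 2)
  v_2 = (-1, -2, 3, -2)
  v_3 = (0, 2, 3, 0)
Orthogonal basis:
  u_1 = (-1, -2, 3, 2)
  u_2 = (-4/9, -8/9, 4/3, -28/9)
  u_3 = (5/14, 19/7, 27/14, 0)

Apply the Gram-Schmidt recurrence
  u_1 = v_1
  u_i = v_i − Σ_{j<i} ((v_i · u_j) / (u_j · u_j)) · u_j.

Step by step this gives:
  u_1 = (-1, -2, 3, 2)
  u_2 = (-4/9, -8/9, 4/3, -28/9)
  u_3 = (5/14, 19/7, 27/14, 0)

Orthogonality check:
  u_2 · u_1 = 0 (should be 0)
  u_3 · u_1 = 0 (should be 0)
  u_3 · u_2 = 0 (should be 0)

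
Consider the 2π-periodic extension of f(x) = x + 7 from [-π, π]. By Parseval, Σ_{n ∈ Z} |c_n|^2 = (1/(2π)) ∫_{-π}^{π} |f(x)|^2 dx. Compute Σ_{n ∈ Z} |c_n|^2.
Σ |c_n|^2 = π^2/3 + 49

Expand and integrate term by term over [-π, π]:
  ∫ (x)^2 dx = 1·(2π^3/3); ∫ 2·1·(7)·x dx = 0 (odd integrand); ∫ 7^2 dx = 49·2π.
So (1/(2π)) ∫_{-π}^{π} (x + 7)^2 dx = 1π^2/3 + 49 = π^2/3 + 49.
Parseval ⇒ Σ |c_n|^2 = π^2/3 + 49.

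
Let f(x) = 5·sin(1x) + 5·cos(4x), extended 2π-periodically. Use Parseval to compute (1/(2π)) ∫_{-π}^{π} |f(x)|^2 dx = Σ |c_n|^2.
Σ |c_n|^2 = 25

Expand |f|^2 and use orthogonality of {sin(nx), cos(mx)} on [-π, π]:
  ∫_{-π}^{π} sin(nx)^2 dx = π, ∫ cos(mx)^2 dx = π, and cross terms integrate to 0.
So ∫_{-π}^{π} f(x)^2 dx = 5^2 · π + 5^2 · π = (25 + 25)π.
Divide by 2π: (25 + 25)/2 = 25.
By Parseval, this equals Σ |c_n|^2.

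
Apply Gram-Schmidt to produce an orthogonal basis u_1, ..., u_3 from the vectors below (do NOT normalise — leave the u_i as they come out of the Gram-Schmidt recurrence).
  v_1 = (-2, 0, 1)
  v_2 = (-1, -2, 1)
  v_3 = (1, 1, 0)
Orthogonal basis:
  u_1 = (-2, 0, 1)
  u_2 = (1/5, -2, 2/5)
  u_3 = (2/7, 1/7, 4/7)

Apply the Gram-Schmidt recurrence
  u_1 = v_1
  u_i = v_i − Σ_{j<i} ((v_i · u_j) / (u_j · u_j)) · u_j.

Step by step this gives:
  u_1 = (-2, 0, 1)
  u_2 = (1/5, -2, 2/5)
  u_3 = (2/7, 1/7, 4/7)

Orthogonality check:
  u_2 · u_1 = 0 (should be 0)
  u_3 · u_1 = 0 (should be 0)
  u_3 · u_2 = 0 (should be 0)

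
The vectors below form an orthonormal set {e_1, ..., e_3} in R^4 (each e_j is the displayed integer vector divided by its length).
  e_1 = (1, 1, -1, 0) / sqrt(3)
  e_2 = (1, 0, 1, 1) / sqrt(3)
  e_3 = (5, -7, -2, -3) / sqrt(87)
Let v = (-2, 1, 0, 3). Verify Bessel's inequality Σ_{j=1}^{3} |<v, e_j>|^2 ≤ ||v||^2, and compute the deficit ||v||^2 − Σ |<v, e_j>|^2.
Σ |<v, e_j>|^2 = 734/87; ||v||^2 = 14; deficit = 484/87

Write each e_j = u_j / sqrt(<u_j, u_j>) where u_j is the displayed integer vector. Then <v, e_j> = <v, u_j> / sqrt(<u_j, u_j>), so |<v, e_j>|^2 = <v, u_j>^2 / <u_j, u_j>.
Coefficients: <v, e_1> = -1/sqrt(3), <v, e_2> = 1/sqrt(3), <v, e_3> = -26/sqrt(87).
Square and sum: Σ |<v, e_j>|^2 = 734/87.
Compute ||v||^2 = v·v = 14.
Deficit = 14 − 734/87 = 484/87 ≥ 0, confirming Bessel's inequality. (The deficit equals ||v − Σ <v,e_j> e_j||^2, the squared distance from v to span{e_j}.)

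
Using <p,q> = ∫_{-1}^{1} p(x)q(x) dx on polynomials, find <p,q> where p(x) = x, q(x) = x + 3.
<p,q> = 2/3

Expand the product: p(x)·q(x) = x^2 + 3*x.
∫_{-1}^{1} of each monomial x^k gives [2/(k+1) if k even, 0 if k odd]. Integrating term-by-term (or equivalently evaluating the antiderivative F(x) = x^3/3 + 3*x^2/2 at the endpoints):
  F(1) − F(−1) = 11/6 − (7/6) = 2/3.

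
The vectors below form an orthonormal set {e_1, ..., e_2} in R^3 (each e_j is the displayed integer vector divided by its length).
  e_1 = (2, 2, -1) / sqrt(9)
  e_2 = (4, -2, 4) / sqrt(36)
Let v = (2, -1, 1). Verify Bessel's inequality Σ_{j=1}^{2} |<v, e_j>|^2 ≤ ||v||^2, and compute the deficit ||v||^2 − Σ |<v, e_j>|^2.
Σ |<v, e_j>|^2 = 50/9; ||v||^2 = 6; deficit = 4/9

Write each e_j = u_j / sqrt(<u_j, u_j>) where u_j is the displayed integer vector. Then <v, e_j> = <v, u_j> / sqrt(<u_j, u_j>), so |<v, e_j>|^2 = <v, u_j>^2 / <u_j, u_j>.
Coefficients: <v, e_1> = 1/sqrt(9), <v, e_2> = 14/sqrt(36).
Square and sum: Σ |<v, e_j>|^2 = 50/9.
Compute ||v||^2 = v·v = 6.
Deficit = 6 − 50/9 = 4/9 ≥ 0, confirming Bessel's inequality. (The deficit equals ||v − Σ <v,e_j> e_j||^2, the squared distance from v to span{e_j}.)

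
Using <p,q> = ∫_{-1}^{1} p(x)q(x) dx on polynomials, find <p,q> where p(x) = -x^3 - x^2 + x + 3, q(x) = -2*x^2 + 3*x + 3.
<p,q> = 68/5

Expand the product: p(x)·q(x) = 2*x^5 - x^4 - 8*x^3 - 6*x^2 + 12*x + 9.
∫_{-1}^{1} of each monomial x^k gives [2/(k+1) if k even, 0 if k odd]. Integrating term-by-term (or equivalently evaluating the antiderivative F(x) = x^6/3 - x^5/5 - 2*x^4 - 2*x^3 + 6*x^2 + 9*x at the endpoints):
  F(1) − F(−1) = 167/15 − (-37/15) = 68/5.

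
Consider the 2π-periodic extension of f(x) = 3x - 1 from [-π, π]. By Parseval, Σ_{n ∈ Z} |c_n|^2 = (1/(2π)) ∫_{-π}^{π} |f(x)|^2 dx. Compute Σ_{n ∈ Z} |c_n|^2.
Σ |c_n|^2 = 3π^2 + 1

Expand and integrate term by term over [-π, π]:
  ∫ (3x)^2 dx = 9·(2π^3/3); ∫ 2·3·(-1)·x dx = 0 (odd integrand); ∫ (-1)^2 dx = 1·2π.
So (1/(2π)) ∫_{-π}^{π} (3x - 1)^2 dx = 9π^2/3 + 1 = 3π^2 + 1.
Parseval ⇒ Σ |c_n|^2 = 3π^2 + 1.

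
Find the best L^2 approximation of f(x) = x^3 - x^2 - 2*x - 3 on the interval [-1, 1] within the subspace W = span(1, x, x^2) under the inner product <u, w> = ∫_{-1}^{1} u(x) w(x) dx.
g(x) = -x^2 - 7*x/5 - 3

The best approximation g ∈ W is the orthogonal projection of f onto W. Writing g = a_0 + a_1 x + a_2 x^2, the coefficients solve the normal equations G · a = b where
  G_{ij} = <φ_i, φ_j> and b_i = <f, φ_i>, with φ_0 = 1, φ_1 = x, φ_2 = x^2.
G =
  [2, 0, 2/3]
  [0, 2/3, 0]
  [2/3, 0, 2/5],
b = (-20/3, -14/15, -12/5).
Solving gives a_0 = -3, a_1 = -7/5, a_2 = -1, so
  g(x) = -x^2 - 7*x/5 - 3.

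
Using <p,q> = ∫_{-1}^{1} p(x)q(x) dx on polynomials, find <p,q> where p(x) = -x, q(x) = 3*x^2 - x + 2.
<p,q> = 2/3

Expand the product: p(x)·q(x) = -3*x^3 + x^2 - 2*x.
∫_{-1}^{1} of each monomial x^k gives [2/(k+1) if k even, 0 if k odd]. Integrating term-by-term (or equivalently evaluating the antiderivative F(x) = -3*x^4/4 + x^3/3 - x^2 at the endpoints):
  F(1) − F(−1) = -17/12 − (-25/12) = 2/3.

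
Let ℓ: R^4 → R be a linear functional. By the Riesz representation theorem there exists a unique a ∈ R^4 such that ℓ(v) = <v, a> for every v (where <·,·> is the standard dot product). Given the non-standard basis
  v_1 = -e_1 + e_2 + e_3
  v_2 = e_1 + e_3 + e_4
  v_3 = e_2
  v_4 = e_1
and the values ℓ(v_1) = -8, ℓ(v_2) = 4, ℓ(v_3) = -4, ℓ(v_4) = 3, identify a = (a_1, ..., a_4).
a = (3, -4, -1, 2)

Write a = (a_1, ..., a_4) in the standard basis. For each basis vector v_i, ℓ(v_i) = <v_i, a> is a linear equation in the a_j's. Collect the n equations into a matrix system V a = ℓ, where row i of V is v_i (expressed in the standard basis). Since V is invertible (lower-triangular with 1s on the diagonal, up to permutation), solve by back-substitution:
  V =
[[-1, 1, 1, 0],
 [1, 0, 1, 1],
 [0, 1, 0, 0],
 [1, 0, 0, 0]]
  V a = (-8, 4, -4, 3)
Solving gives a = (3, -4, -1, 2).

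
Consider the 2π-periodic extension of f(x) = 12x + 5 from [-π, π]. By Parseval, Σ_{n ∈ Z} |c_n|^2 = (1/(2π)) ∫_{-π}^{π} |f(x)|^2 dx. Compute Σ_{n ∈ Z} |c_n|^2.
Σ |c_n|^2 = 48π^2 + 25

Expand and integrate term by term over [-π, π]:
  ∫ (12x)^2 dx = 144·(2π^3/3); ∫ 2·12·(5)·x dx = 0 (odd integrand); ∫ 5^2 dx = 25·2π.
So (1/(2π)) ∫_{-π}^{π} (12x + 5)^2 dx = 144π^2/3 + 25 = 48π^2 + 25.
Parseval ⇒ Σ |c_n|^2 = 48π^2 + 25.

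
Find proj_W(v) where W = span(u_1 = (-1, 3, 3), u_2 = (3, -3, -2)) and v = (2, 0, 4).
proj_W(v) = (121/47, 63/47, 134/47)

Set up U = [u_1 | ... | u_2] ∈ R^(3×2). The projector onto W = col(U) is P = U (U^T U)^(-1) U^T.
Compute U^T U =
  [19, -18]
  [-18, 22],
and U^T v = (10, -2).
Solve U^T U · c = U^T v for the coefficients: c = (92/47, 71/47). The projection is proj_W(v) = U c.
Check: (v - proj_W(v)) · u_1 = 0  (should be 0).
Check: (v - proj_W(v)) · u_2 = 0  (should be 0).
Result: proj_W(v) = (121/47, 63/47, 134/47).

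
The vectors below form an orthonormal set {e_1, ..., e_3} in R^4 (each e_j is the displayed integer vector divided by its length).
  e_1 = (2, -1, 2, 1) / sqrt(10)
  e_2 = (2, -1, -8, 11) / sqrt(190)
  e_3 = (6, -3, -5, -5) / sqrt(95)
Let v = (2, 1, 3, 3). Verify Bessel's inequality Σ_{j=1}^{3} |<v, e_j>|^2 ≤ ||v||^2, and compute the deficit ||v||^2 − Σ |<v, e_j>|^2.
Σ |<v, e_j>|^2 = 99/5; ||v||^2 = 23; deficit = 16/5

Write each e_j = u_j / sqrt(<u_j, u_j>) where u_j is the displayed integer vector. Then <v, e_j> = <v, u_j> / sqrt(<u_j, u_j>), so |<v, e_j>|^2 = <v, u_j>^2 / <u_j, u_j>.
Coefficients: <v, e_1> = 12/sqrt(10), <v, e_2> = 12/sqrt(190), <v, e_3> = -21/sqrt(95).
Square and sum: Σ |<v, e_j>|^2 = 99/5.
Compute ||v||^2 = v·v = 23.
Deficit = 23 − 99/5 = 16/5 ≥ 0, confirming Bessel's inequality. (The deficit equals ||v − Σ <v,e_j> e_j||^2, the squared distance from v to span{e_j}.)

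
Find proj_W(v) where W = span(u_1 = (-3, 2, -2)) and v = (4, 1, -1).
proj_W(v) = (24/17, -16/17, 16/17)

Set up U = [u_1 | ... | u_1] ∈ R^(3×1). The projector onto W = col(U) is P = U (U^T U)^(-1) U^T.
Compute U^T U =
  [17],
and U^T v = (-8).
Solve U^T U · c = U^T v for the coefficients: c = (-8/17). The projection is proj_W(v) = U c.
Check: (v - proj_W(v)) · u_1 = 0  (should be 0).
Result: proj_W(v) = (24/17, -16/17, 16/17).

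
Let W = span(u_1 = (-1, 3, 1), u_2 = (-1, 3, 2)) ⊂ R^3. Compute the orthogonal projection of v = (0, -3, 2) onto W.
proj_W(v) = (9/10, -27/10, 2)

Set up U = [u_1 | ... | u_2] ∈ R^(3×2). The projector onto W = col(U) is P = U (U^T U)^(-1) U^T.
Compute U^T U =
  [11, 12]
  [12, 14],
and U^T v = (-7, -5).
Solve U^T U · c = U^T v for the coefficients: c = (-19/5, 29/10). The projection is proj_W(v) = U c.
Check: (v - proj_W(v)) · u_1 = 0  (should be 0).
Check: (v - proj_W(v)) · u_2 = 0  (should be 0).
Result: proj_W(v) = (9/10, -27/10, 2).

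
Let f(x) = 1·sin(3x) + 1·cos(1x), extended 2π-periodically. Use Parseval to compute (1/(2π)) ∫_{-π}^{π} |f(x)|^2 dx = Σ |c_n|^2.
Σ |c_n|^2 = 1

Expand |f|^2 and use orthogonality of {sin(nx), cos(mx)} on [-π, π]:
  ∫_{-π}^{π} sin(nx)^2 dx = π, ∫ cos(mx)^2 dx = π, and cross terms integrate to 0.
So ∫_{-π}^{π} f(x)^2 dx = 1^2 · π + 1^2 · π = (1 + 1)π.
Divide by 2π: (1 + 1)/2 = 1.
By Parseval, this equals Σ |c_n|^2.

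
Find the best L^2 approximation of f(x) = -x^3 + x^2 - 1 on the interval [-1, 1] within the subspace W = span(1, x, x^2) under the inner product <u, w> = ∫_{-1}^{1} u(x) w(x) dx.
g(x) = x^2 - 3*x/5 - 1

The best approximation g ∈ W is the orthogonal projection of f onto W. Writing g = a_0 + a_1 x + a_2 x^2, the coefficients solve the normal equations G · a = b where
  G_{ij} = <φ_i, φ_j> and b_i = <f, φ_i>, with φ_0 = 1, φ_1 = x, φ_2 = x^2.
G =
  [2, 0, 2/3]
  [0, 2/3, 0]
  [2/3, 0, 2/5],
b = (-4/3, -2/5, -4/15).
Solving gives a_0 = -1, a_1 = -3/5, a_2 = 1, so
  g(x) = x^2 - 3*x/5 - 1.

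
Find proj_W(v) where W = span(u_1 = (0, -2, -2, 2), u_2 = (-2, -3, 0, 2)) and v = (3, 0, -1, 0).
proj_W(v) = (23/13, 11/13, -47/26, 1/26)

Set up U = [u_1 | ... | u_2] ∈ R^(4×2). The projector onto W = col(U) is P = U (U^T U)^(-1) U^T.
Compute U^T U =
  [12, 10]
  [10, 17],
and U^T v = (2, -6).
Solve U^T U · c = U^T v for the coefficients: c = (47/52, -23/26). The projection is proj_W(v) = U c.
Check: (v - proj_W(v)) · u_1 = 0  (should be 0).
Check: (v - proj_W(v)) · u_2 = 0  (should be 0).
Result: proj_W(v) = (23/13, 11/13, -47/26, 1/26).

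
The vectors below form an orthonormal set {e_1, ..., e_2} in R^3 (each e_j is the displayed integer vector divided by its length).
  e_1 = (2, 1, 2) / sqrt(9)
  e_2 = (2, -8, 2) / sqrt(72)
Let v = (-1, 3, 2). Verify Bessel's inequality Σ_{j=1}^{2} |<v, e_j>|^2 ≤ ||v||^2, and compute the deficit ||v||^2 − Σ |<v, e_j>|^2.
Σ |<v, e_j>|^2 = 19/2; ||v||^2 = 14; deficit = 9/2

Write each e_j = u_j / sqrt(<u_j, u_j>) where u_j is the displayed integer vector. Then <v, e_j> = <v, u_j> / sqrt(<u_j, u_j>), so |<v, e_j>|^2 = <v, u_j>^2 / <u_j, u_j>.
Coefficients: <v, e_1> = 5/sqrt(9), <v, e_2> = -22/sqrt(72).
Square and sum: Σ |<v, e_j>|^2 = 19/2.
Compute ||v||^2 = v·v = 14.
Deficit = 14 − 19/2 = 9/2 ≥ 0, confirming Bessel's inequality. (The deficit equals ||v − Σ <v,e_j> e_j||^2, the squared distance from v to span{e_j}.)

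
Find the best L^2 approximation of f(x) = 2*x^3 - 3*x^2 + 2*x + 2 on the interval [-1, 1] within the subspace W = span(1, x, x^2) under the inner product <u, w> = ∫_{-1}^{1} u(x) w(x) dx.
g(x) = -3*x^2 + 16*x/5 + 2

The best approximation g ∈ W is the orthogonal projection of f onto W. Writing g = a_0 + a_1 x + a_2 x^2, the coefficients solve the normal equations G · a = b where
  G_{ij} = <φ_i, φ_j> and b_i = <f, φ_i>, with φ_0 = 1, φ_1 = x, φ_2 = x^2.
G =
  [2, 0, 2/3]
  [0, 2/3, 0]
  [2/3, 0, 2/5],
b = (2, 32/15, 2/15).
Solving gives a_0 = 2, a_1 = 16/5, a_2 = -3, so
  g(x) = -3*x^2 + 16*x/5 + 2.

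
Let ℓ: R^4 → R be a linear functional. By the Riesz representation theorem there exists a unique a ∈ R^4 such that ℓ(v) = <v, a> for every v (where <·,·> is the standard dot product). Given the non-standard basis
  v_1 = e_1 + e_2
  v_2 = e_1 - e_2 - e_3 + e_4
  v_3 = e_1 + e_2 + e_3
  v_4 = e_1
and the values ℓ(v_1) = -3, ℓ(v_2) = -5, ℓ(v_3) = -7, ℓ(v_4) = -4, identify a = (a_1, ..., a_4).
a = (-4, 1, -4, -4)

Write a = (a_1, ..., a_4) in the standard basis. For each basis vector v_i, ℓ(v_i) = <v_i, a> is a linear equation in the a_j's. Collect the n equations into a matrix system V a = ℓ, where row i of V is v_i (expressed in the standard basis). Since V is invertible (lower-triangular with 1s on the diagonal, up to permutation), solve by back-substitution:
  V =
[[1, 1, 0, 0],
 [1, -1, -1, 1],
 [1, 1, 1, 0],
 [1, 0, 0, 0]]
  V a = (-3, -5, -7, -4)
Solving gives a = (-4, 1, -4, -4).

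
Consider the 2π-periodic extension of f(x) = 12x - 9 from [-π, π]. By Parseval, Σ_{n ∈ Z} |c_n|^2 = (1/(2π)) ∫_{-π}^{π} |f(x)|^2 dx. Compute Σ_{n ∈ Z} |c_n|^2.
Σ |c_n|^2 = 48π^2 + 81

Expand and integrate term by term over [-π, π]:
  ∫ (12x)^2 dx = 144·(2π^3/3); ∫ 2·12·(-9)·x dx = 0 (odd integrand); ∫ (-9)^2 dx = 81·2π.
So (1/(2π)) ∫_{-π}^{π} (12x - 9)^2 dx = 144π^2/3 + 81 = 48π^2 + 81.
Parseval ⇒ Σ |c_n|^2 = 48π^2 + 81.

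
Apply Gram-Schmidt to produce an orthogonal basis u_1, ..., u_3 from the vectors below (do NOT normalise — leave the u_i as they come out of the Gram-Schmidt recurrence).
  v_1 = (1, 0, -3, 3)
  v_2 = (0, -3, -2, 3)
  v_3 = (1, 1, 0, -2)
Orthogonal basis:
  u_1 = (1, 0, -3, 3)
  u_2 = (-15/19, -3, 7/19, 12/19)
  u_3 = (168/193, -95/193, -117/193, -173/193)

Apply the Gram-Schmidt recurrence
  u_1 = v_1
  u_i = v_i − Σ_{j<i} ((v_i · u_j) / (u_j · u_j)) · u_j.

Step by step this gives:
  u_1 = (1, 0, -3, 3)
  u_2 = (-15/19, -3, 7/19, 12/19)
  u_3 = (168/193, -95/193, -117/193, -173/193)

Orthogonality check:
  u_2 · u_1 = 0 (should be 0)
  u_3 · u_1 = 0 (should be 0)
  u_3 · u_2 = 0 (should be 0)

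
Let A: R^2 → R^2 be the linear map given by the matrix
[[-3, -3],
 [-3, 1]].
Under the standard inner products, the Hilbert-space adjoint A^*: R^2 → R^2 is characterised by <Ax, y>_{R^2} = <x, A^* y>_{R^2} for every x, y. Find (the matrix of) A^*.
A^* = A^T =
[[-3, -3],
 [-3, 1]]

For real matrices with standard dot products, the defining identity <Ax, y> = <x, A^* y> gives (Ax)^T y = x^T (A^*) y, i.e. x^T A^T y = x^T (A^*) y. Since this holds for all x, y, we must have A^* = A^T. Therefore
A^* =
[[-3, -3],
 [-3, 1]].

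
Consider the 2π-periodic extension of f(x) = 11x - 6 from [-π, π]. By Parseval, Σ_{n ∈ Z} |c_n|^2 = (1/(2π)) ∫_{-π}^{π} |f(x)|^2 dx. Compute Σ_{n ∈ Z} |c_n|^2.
Σ |c_n|^2 = 121π^2/3 + 36

Expand and integrate term by term over [-π, π]:
  ∫ (11x)^2 dx = 121·(2π^3/3); ∫ 2·11·(-6)·x dx = 0 (odd integrand); ∫ (-6)^2 dx = 36·2π.
So (1/(2π)) ∫_{-π}^{π} (11x - 6)^2 dx = 121π^2/3 + 36 = 121π^2/3 + 36.
Parseval ⇒ Σ |c_n|^2 = 121π^2/3 + 36.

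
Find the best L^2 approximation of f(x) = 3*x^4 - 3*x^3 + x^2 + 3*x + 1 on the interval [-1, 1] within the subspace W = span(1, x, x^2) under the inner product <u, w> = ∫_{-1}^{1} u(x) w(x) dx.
g(x) = 25*x^2/7 + 6*x/5 + 26/35

The best approximation g ∈ W is the orthogonal projection of f onto W. Writing g = a_0 + a_1 x + a_2 x^2, the coefficients solve the normal equations G · a = b where
  G_{ij} = <φ_i, φ_j> and b_i = <f, φ_i>, with φ_0 = 1, φ_1 = x, φ_2 = x^2.
G =
  [2, 0, 2/3]
  [0, 2/3, 0]
  [2/3, 0, 2/5],
b = (58/15, 4/5, 202/105).
Solving gives a_0 = 26/35, a_1 = 6/5, a_2 = 25/7, so
  g(x) = 25*x^2/7 + 6*x/5 + 26/35.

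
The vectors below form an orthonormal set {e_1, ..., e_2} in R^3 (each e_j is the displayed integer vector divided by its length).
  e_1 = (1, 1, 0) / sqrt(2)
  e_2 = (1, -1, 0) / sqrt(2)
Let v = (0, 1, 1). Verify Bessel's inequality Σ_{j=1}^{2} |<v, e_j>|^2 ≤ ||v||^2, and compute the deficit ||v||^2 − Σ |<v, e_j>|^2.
Σ |<v, e_j>|^2 = 1; ||v||^2 = 2; deficit = 1

Write each e_j = u_j / sqrt(<u_j, u_j>) where u_j is the displayed integer vector. Then <v, e_j> = <v, u_j> / sqrt(<u_j, u_j>), so |<v, e_j>|^2 = <v, u_j>^2 / <u_j, u_j>.
Coefficients: <v, e_1> = 1/sqrt(2), <v, e_2> = -1/sqrt(2).
Square and sum: Σ |<v, e_j>|^2 = 1.
Compute ||v||^2 = v·v = 2.
Deficit = 2 − 1 = 1 ≥ 0, confirming Bessel's inequality. (The deficit equals ||v − Σ <v,e_j> e_j||^2, the squared distance from v to span{e_j}.)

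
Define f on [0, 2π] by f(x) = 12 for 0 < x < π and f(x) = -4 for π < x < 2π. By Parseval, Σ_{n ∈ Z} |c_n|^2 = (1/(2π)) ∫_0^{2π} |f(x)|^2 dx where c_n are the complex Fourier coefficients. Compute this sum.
Σ |c_n|^2 = 80

Parseval equates the L^2 energy of f (normalised by 1/(2π)) with the ℓ^2 sum of its Fourier coefficients: (1/(2π)) ∫_0^{2π} |f|^2 = Σ |c_n|^2.
Compute the left side: (1/(2π)) [∫_0^π 12^2 dx + ∫_π^{2π} (-4)^2 dx] = (1/(2π)) · (144π + 16π) = (144 + 16)/2 = 80.
So Σ_{n ∈ Z} |c_n|^2 = 80.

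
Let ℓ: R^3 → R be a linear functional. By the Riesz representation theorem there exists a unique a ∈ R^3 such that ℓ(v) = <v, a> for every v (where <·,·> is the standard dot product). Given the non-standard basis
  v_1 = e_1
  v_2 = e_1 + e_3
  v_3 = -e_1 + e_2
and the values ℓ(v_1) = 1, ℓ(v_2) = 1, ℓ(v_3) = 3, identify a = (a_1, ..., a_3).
a = (1, 4, 0)

Write a = (a_1, ..., a_3) in the standard basis. For each basis vector v_i, ℓ(v_i) = <v_i, a> is a linear equation in the a_j's. Collect the n equations into a matrix system V a = ℓ, where row i of V is v_i (expressed in the standard basis). Since V is invertible (lower-triangular with 1s on the diagonal, up to permutation), solve by back-substitution:
  V =
[[1, 0, 0],
 [1, 0, 1],
 [-1, 1, 0]]
  V a = (1, 1, 3)
Solving gives a = (1, 4, 0).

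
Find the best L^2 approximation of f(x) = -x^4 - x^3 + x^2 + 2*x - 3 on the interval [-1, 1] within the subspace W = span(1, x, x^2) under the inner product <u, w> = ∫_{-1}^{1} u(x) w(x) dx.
g(x) = x^2/7 + 7*x/5 - 102/35

The best approximation g ∈ W is the orthogonal projection of f onto W. Writing g = a_0 + a_1 x + a_2 x^2, the coefficients solve the normal equations G · a = b where
  G_{ij} = <φ_i, φ_j> and b_i = <f, φ_i>, with φ_0 = 1, φ_1 = x, φ_2 = x^2.
G =
  [2, 0, 2/3]
  [0, 2/3, 0]
  [2/3, 0, 2/5],
b = (-86/15, 14/15, -66/35).
Solving gives a_0 = -102/35, a_1 = 7/5, a_2 = 1/7, so
  g(x) = x^2/7 + 7*x/5 - 102/35.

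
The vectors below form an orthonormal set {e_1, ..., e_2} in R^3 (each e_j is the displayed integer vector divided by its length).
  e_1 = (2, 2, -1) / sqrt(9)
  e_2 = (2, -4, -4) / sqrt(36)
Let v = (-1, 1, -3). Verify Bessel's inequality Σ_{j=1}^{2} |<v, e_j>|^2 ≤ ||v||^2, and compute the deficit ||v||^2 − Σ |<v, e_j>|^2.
Σ |<v, e_j>|^2 = 2; ||v||^2 = 11; deficit = 9

Write each e_j = u_j / sqrt(<u_j, u_j>) where u_j is the displayed integer vector. Then <v, e_j> = <v, u_j> / sqrt(<u_j, u_j>), so |<v, e_j>|^2 = <v, u_j>^2 / <u_j, u_j>.
Coefficients: <v, e_1> = 3/sqrt(9), <v, e_2> = 6/sqrt(36).
Square and sum: Σ |<v, e_j>|^2 = 2.
Compute ||v||^2 = v·v = 11.
Deficit = 11 − 2 = 9 ≥ 0, confirming Bessel's inequality. (The deficit equals ||v − Σ <v,e_j> e_j||^2, the squared distance from v to span{e_j}.)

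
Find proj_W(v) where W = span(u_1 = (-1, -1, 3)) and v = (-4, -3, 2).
proj_W(v) = (-13/11, -13/11, 39/11)

Set up U = [u_1 | ... | u_1] ∈ R^(3×1). The projector onto W = col(U) is P = U (U^T U)^(-1) U^T.
Compute U^T U =
  [11],
and U^T v = (13).
Solve U^T U · c = U^T v for the coefficients: c = (13/11). The projection is proj_W(v) = U c.
Check: (v - proj_W(v)) · u_1 = 0  (should be 0).
Result: proj_W(v) = (-13/11, -13/11, 39/11).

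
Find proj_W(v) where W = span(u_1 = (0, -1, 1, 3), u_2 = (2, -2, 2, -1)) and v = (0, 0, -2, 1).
proj_W(v) = (-56/71, 47/71, -47/71, 55/71)

Set up U = [u_1 | ... | u_2] ∈ R^(4×2). The projector onto W = col(U) is P = U (U^T U)^(-1) U^T.
Compute U^T U =
  [11, 1]
  [1, 13],
and U^T v = (1, -5).
Solve U^T U · c = U^T v for the coefficients: c = (9/71, -28/71). The projection is proj_W(v) = U c.
Check: (v - proj_W(v)) · u_1 = 0  (should be 0).
Check: (v - proj_W(v)) · u_2 = 0  (should be 0).
Result: proj_W(v) = (-56/71, 47/71, -47/71, 55/71).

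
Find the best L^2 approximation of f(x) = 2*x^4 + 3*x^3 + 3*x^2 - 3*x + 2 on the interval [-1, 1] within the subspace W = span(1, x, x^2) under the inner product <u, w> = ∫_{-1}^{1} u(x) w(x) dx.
g(x) = 33*x^2/7 - 6*x/5 + 64/35

The best approximation g ∈ W is the orthogonal projection of f onto W. Writing g = a_0 + a_1 x + a_2 x^2, the coefficients solve the normal equations G · a = b where
  G_{ij} = <φ_i, φ_j> and b_i = <f, φ_i>, with φ_0 = 1, φ_1 = x, φ_2 = x^2.
G =
  [2, 0, 2/3]
  [0, 2/3, 0]
  [2/3, 0, 2/5],
b = (34/5, -4/5, 326/105).
Solving gives a_0 = 64/35, a_1 = -6/5, a_2 = 33/7, so
  g(x) = 33*x^2/7 - 6*x/5 + 64/35.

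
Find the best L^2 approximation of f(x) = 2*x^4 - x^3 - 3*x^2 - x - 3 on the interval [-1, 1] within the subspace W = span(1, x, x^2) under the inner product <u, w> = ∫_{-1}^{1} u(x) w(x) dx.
g(x) = -9*x^2/7 - 8*x/5 - 111/35

The best approximation g ∈ W is the orthogonal projection of f onto W. Writing g = a_0 + a_1 x + a_2 x^2, the coefficients solve the normal equations G · a = b where
  G_{ij} = <φ_i, φ_j> and b_i = <f, φ_i>, with φ_0 = 1, φ_1 = x, φ_2 = x^2.
G =
  [2, 0, 2/3]
  [0, 2/3, 0]
  [2/3, 0, 2/5],
b = (-36/5, -16/15, -92/35).
Solving gives a_0 = -111/35, a_1 = -8/5, a_2 = -9/7, so
  g(x) = -9*x^2/7 - 8*x/5 - 111/35.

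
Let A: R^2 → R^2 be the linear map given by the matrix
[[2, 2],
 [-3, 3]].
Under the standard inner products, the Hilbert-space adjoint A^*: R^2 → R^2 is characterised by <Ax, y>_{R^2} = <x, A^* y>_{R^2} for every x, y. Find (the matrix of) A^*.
A^* = A^T =
[[2, -3],
 [2, 3]]

For real matrices with standard dot products, the defining identity <Ax, y> = <x, A^* y> gives (Ax)^T y = x^T (A^*) y, i.e. x^T A^T y = x^T (A^*) y. Since this holds for all x, y, we must have A^* = A^T. Therefore
A^* =
[[2, -3],
 [2, 3]].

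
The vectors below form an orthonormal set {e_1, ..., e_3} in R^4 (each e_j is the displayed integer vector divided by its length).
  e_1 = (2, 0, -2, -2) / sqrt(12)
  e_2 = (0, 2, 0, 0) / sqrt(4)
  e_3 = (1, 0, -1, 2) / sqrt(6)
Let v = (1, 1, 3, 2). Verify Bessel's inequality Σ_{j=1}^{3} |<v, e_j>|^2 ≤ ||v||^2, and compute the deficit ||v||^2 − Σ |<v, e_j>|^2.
Σ |<v, e_j>|^2 = 7; ||v||^2 = 15; deficit = 8

Write each e_j = u_j / sqrt(<u_j, u_j>) where u_j is the displayed integer vector. Then <v, e_j> = <v, u_j> / sqrt(<u_j, u_j>), so |<v, e_j>|^2 = <v, u_j>^2 / <u_j, u_j>.
Coefficients: <v, e_1> = -8/sqrt(12), <v, e_2> = 2/sqrt(4), <v, e_3> = 2/sqrt(6).
Square and sum: Σ |<v, e_j>|^2 = 7.
Compute ||v||^2 = v·v = 15.
Deficit = 15 − 7 = 8 ≥ 0, confirming Bessel's inequality. (The deficit equals ||v − Σ <v,e_j> e_j||^2, the squared distance from v to span{e_j}.)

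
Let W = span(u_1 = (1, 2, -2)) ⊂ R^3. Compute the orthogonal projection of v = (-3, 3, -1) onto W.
proj_W(v) = (5/9, 10/9, -10/9)

Set up U = [u_1 | ... | u_1] ∈ R^(3×1). The projector onto W = col(U) is P = U (U^T U)^(-1) U^T.
Compute U^T U =
  [9],
and U^T v = (5).
Solve U^T U · c = U^T v for the coefficients: c = (5/9). The projection is proj_W(v) = U c.
Check: (v - proj_W(v)) · u_1 = 0  (should be 0).
Result: proj_W(v) = (5/9, 10/9, -10/9).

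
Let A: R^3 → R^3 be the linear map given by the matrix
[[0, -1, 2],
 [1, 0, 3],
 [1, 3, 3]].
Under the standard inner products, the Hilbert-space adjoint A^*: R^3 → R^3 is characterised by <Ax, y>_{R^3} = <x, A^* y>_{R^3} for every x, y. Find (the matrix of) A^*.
A^* = A^T =
[[0, 1, 1],
 [-1, 0, 3],
 [2, 3, 3]]

For real matrices with standard dot products, the defining identity <Ax, y> = <x, A^* y> gives (Ax)^T y = x^T (A^*) y, i.e. x^T A^T y = x^T (A^*) y. Since this holds for all x, y, we must have A^* = A^T. Therefore
A^* =
[[0, 1, 1],
 [-1, 0, 3],
 [2, 3, 3]].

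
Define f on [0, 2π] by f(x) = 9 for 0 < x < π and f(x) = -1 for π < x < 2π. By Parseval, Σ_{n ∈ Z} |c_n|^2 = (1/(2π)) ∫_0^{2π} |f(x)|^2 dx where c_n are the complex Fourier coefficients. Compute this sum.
Σ |c_n|^2 = 41

Parseval equates the L^2 energy of f (normalised by 1/(2π)) with the ℓ^2 sum of its Fourier coefficients: (1/(2π)) ∫_0^{2π} |f|^2 = Σ |c_n|^2.
Compute the left side: (1/(2π)) [∫_0^π 9^2 dx + ∫_π^{2π} (-1)^2 dx] = (1/(2π)) · (81π + 1π) = (81 + 1)/2 = 41.
So Σ_{n ∈ Z} |c_n|^2 = 41.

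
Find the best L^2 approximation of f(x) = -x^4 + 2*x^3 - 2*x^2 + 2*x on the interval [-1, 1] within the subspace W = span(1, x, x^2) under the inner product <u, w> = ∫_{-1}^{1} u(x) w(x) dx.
g(x) = -20*x^2/7 + 16*x/5 + 3/35

The best approximation g ∈ W is the orthogonal projection of f onto W. Writing g = a_0 + a_1 x + a_2 x^2, the coefficients solve the normal equations G · a = b where
  G_{ij} = <φ_i, φ_j> and b_i = <f, φ_i>, with φ_0 = 1, φ_1 = x, φ_2 = x^2.
G =
  [2, 0, 2/3]
  [0, 2/3, 0]
  [2/3, 0, 2/5],
b = (-26/15, 32/15, -38/35).
Solving gives a_0 = 3/35, a_1 = 16/5, a_2 = -20/7, so
  g(x) = -20*x^2/7 + 16*x/5 + 3/35.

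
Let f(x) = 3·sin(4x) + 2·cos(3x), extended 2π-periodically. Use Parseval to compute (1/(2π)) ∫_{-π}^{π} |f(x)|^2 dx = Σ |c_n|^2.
Σ |c_n|^2 = 13/2

Expand |f|^2 and use orthogonality of {sin(nx), cos(mx)} on [-π, π]:
  ∫_{-π}^{π} sin(nx)^2 dx = π, ∫ cos(mx)^2 dx = π, and cross terms integrate to 0.
So ∫_{-π}^{π} f(x)^2 dx = 3^2 · π + 2^2 · π = (9 + 4)π.
Divide by 2π: (9 + 4)/2 = 13/2.
By Parseval, this equals Σ |c_n|^2.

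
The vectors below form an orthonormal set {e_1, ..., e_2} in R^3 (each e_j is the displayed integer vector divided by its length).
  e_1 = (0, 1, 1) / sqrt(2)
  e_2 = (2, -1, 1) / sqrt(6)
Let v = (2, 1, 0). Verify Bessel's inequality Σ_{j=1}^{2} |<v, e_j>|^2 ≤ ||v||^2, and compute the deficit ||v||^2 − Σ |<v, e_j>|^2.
Σ |<v, e_j>|^2 = 2; ||v||^2 = 5; deficit = 3

Write each e_j = u_j / sqrt(<u_j, u_j>) where u_j is the displayed integer vector. Then <v, e_j> = <v, u_j> / sqrt(<u_j, u_j>), so |<v, e_j>|^2 = <v, u_j>^2 / <u_j, u_j>.
Coefficients: <v, e_1> = 1/sqrt(2), <v, e_2> = 3/sqrt(6).
Square and sum: Σ |<v, e_j>|^2 = 2.
Compute ||v||^2 = v·v = 5.
Deficit = 5 − 2 = 3 ≥ 0, confirming Bessel's inequality. (The deficit equals ||v − Σ <v,e_j> e_j||^2, the squared distance from v to span{e_j}.)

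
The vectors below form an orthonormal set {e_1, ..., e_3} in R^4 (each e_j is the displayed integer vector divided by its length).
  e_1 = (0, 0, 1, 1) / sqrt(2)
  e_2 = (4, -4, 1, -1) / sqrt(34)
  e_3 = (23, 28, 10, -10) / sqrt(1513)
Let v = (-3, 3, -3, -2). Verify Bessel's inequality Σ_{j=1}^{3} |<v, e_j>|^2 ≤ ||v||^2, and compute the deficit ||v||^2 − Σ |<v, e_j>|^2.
Σ |<v, e_j>|^2 = 2750/89; ||v||^2 = 31; deficit = 9/89

Write each e_j = u_j / sqrt(<u_j, u_j>) where u_j is the displayed integer vector. Then <v, e_j> = <v, u_j> / sqrt(<u_j, u_j>), so |<v, e_j>|^2 = <v, u_j>^2 / <u_j, u_j>.
Coefficients: <v, e_1> = -5/sqrt(2), <v, e_2> = -25/sqrt(34), <v, e_3> = 5/sqrt(1513).
Square and sum: Σ |<v, e_j>|^2 = 2750/89.
Compute ||v||^2 = v·v = 31.
Deficit = 31 − 2750/89 = 9/89 ≥ 0, confirming Bessel's inequality. (The deficit equals ||v − Σ <v,e_j> e_j||^2, the squared distance from v to span{e_j}.)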